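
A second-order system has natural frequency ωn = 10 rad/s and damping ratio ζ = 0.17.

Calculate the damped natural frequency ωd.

ωd = ωn√(1 - ζ²) = 10√(1 - 0.17²) = 9.85 rad/s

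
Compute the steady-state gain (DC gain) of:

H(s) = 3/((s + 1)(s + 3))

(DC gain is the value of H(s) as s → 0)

DC gain = H(0) = 3/(1 × 3) = 3/3 = 1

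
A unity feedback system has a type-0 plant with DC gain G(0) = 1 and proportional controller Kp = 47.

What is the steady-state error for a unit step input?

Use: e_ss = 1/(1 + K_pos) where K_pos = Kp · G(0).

K_pos = Kp · G(0) = 47 × 1 = 47. e_ss = 1/(1 + 47) = 0.0208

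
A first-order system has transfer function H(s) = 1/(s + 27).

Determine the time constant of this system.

For H(s) = 1/(s + 1/τ), the pole is at -1/τ = -27, so τ = 1/27 = 0.0370 s.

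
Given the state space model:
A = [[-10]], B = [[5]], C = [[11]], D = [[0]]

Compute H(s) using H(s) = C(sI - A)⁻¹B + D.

(sI - A)⁻¹ = 1/(s + 10). H(s) = 11 × 5/(s + 10) + 0 = 55/(s + 10).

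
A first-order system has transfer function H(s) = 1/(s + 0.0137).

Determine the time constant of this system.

For H(s) = 1/(s + 1/τ), the pole is at -1/τ = -0.0137, so τ = 1/0.0137 = 72.99 s.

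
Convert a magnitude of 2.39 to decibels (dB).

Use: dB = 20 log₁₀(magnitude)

dB = 20 log₁₀(2.39) = 7.6 dB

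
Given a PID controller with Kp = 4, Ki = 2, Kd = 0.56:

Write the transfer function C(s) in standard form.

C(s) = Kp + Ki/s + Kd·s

Substituting values: C(s) = 4 + 2/s + 0.56s = (0.56s² + 4s + 2)/s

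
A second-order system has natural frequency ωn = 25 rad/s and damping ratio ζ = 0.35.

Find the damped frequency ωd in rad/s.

ωd = ωn√(1 - ζ²) = 25√(1 - 0.35²) = 23.42 rad/s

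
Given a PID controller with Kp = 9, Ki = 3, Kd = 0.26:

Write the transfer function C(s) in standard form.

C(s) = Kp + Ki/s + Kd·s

Substituting values: C(s) = 9 + 3/s + 0.26s = (0.26s² + 9s + 3)/s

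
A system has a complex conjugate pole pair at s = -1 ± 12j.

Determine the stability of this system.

Real part of poles is -1 (< 0, left half-plane). Stable.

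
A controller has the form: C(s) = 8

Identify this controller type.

This is a Proportional (P) controller.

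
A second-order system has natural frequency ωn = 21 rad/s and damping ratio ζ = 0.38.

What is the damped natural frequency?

ωd = ωn√(1 - ζ²) = 21√(1 - 0.38²) = 19.42 rad/s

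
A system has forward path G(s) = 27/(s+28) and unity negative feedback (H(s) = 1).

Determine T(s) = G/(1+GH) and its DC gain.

T(s) = G/(1+GH) = [27/(s+28)] / [1 + 27/(s+28)] = 27/(s+28+27) = 27/(s+55). DC gain = 27/55 = 0.4909.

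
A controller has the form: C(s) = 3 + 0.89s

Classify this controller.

This is a Proportional-Derivative (PD) controller.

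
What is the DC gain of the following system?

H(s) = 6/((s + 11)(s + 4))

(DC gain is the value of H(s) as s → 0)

DC gain = H(0) = 6/(11 × 4) = 6/44 = 0.1364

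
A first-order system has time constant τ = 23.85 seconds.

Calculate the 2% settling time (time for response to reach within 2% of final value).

For first-order system, 2% settling time ≈ 4τ = 4 × 23.85 = 95.4 s.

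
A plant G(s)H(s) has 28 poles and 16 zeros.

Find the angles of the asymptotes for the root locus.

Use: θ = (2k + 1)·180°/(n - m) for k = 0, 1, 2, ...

n - m = 28 - 16 = 12. Angles: θk = (2k + 1)·180°/12 = 15°, 45°, 75°, 105°, 135°, 165°, 195°, 225°, 255°, 285°, 315°, 345°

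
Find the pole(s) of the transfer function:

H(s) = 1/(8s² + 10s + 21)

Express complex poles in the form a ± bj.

Discriminant = 10² - 4×8×21 = 100 - 672 = -572 < 0, so the poles are a complex conjugate pair s = (-10 ± j√572)/(2×8). Real part = -10/(2×8) = -10/16 = -0.625; imaginary part = ±√572/(2×8) ≈ 1.4948. Poles: s = -0.625 ± 1.4948j.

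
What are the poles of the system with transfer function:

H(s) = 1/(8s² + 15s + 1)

Discriminant = 15² - 4×8×1 = 225 - 32 = 193 > 0, so two distinct real poles. Using quadratic formula: s = (-15 ± √193)/(2×8) = (-15 ± √193)/16, with √193 ≈ 13.8924. s₁ ≈ -0.0692, s₂ ≈ -1.8058. Poles: s₁ = -0.0692, s₂ = -1.8058.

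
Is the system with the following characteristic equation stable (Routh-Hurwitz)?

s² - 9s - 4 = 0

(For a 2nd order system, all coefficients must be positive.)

Coefficients: 1, -9, -4. b=-9, c=-4 not positive, so system is unstable.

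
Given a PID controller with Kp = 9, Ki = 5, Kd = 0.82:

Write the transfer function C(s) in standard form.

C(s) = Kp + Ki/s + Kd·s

Substituting values: C(s) = 9 + 5/s + 0.82s = (0.82s² + 9s + 5)/s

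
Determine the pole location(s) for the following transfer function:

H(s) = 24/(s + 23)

Pole is where denominator = 0: s + 23 = 0, so s = -23.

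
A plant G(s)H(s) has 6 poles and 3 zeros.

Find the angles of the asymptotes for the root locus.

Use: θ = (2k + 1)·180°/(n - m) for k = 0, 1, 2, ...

n - m = 6 - 3 = 3. Angles: θk = (2k + 1)·180°/3 = 60°, 180°, 300°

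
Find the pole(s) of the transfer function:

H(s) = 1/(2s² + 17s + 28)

Discriminant = 17² - 4×2×28 = 289 - 224 = 65 > 0, so two distinct real poles. Using quadratic formula: s = (-17 ± √65)/(2×2) = (-17 ± √65)/4, with √65 ≈ 8.0623. s₁ ≈ -2.2344, s₂ ≈ -6.2656. Poles: s₁ = -2.2344, s₂ = -6.2656.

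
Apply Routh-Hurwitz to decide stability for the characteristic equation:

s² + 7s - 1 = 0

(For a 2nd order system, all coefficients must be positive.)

Coefficients: 1, 7, -1. c=-1 not positive, so system is unstable.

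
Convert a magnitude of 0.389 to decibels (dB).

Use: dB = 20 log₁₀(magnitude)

dB = 20 log₁₀(0.389) = -8.2 dB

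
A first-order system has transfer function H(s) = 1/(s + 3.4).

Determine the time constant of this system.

For H(s) = 1/(s + 1/τ), the pole is at -1/τ = -3.4, so τ = 1/3.4 = 0.2941 s.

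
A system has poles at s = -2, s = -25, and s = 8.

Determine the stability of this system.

Pole(s) at s = 8 are not in the left half-plane. System is unstable.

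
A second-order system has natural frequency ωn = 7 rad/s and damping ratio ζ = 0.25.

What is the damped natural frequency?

ωd = ωn√(1 - ζ²) = 7√(1 - 0.25²) = 6.78 rad/s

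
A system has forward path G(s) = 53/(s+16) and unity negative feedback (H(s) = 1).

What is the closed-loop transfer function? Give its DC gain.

T(s) = G/(1+GH) = [53/(s+16)] / [1 + 53/(s+16)] = 53/(s+16+53) = 53/(s+69). DC gain = 53/69 = 0.7681.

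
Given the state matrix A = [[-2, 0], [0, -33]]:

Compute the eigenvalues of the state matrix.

For diagonal matrix, eigenvalues are diagonal entries: λ₁ = -2, λ₂ = -33.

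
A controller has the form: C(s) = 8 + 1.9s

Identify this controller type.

This is a Proportional-Derivative (PD) controller.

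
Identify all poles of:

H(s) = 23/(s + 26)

Pole is where denominator = 0: s + 26 = 0, so s = -26.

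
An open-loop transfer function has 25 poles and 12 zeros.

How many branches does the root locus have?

Root locus has n branches where n = number of poles = 25.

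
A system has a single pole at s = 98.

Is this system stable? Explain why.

Pole at s = 98 is in the right half-plane. Unstable.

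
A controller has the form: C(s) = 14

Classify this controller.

This is a Proportional (P) controller.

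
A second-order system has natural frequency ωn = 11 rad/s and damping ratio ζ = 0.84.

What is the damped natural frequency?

ωd = ωn√(1 - ζ²) = 11√(1 - 0.84²) = 5.97 rad/s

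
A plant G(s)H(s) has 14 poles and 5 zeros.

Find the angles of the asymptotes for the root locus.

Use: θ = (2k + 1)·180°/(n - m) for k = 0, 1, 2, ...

n - m = 14 - 5 = 9. Angles: θk = (2k + 1)·180°/9 = 20°, 60°, 100°, 140°, 180°, 220°, 260°, 300°, 340°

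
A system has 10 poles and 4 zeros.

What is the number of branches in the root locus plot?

Root locus has n branches where n = number of poles = 10.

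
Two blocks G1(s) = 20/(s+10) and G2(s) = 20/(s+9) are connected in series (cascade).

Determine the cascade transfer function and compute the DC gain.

Series: multiply transfer functions. G_eq = 20/(s+10) × 20/(s+9) = 400/((s+10)(s+9)). DC gain = 400/(10×9) = 4.4444.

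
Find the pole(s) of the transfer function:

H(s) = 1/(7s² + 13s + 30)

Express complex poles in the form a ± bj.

Discriminant = 13² - 4×7×30 = 169 - 840 = -671 < 0, so the poles are a complex conjugate pair s = (-13 ± j√671)/(2×7). Real part = -13/(2×7) = -13/14 ≈ -0.9286; imaginary part = ±√671/(2×7) ≈ 1.8503. Poles: s = -0.9286 ± 1.8503j.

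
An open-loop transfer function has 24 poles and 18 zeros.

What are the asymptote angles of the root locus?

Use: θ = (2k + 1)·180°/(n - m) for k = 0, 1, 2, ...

n - m = 24 - 18 = 6. Angles: θk = (2k + 1)·180°/6 = 30°, 90°, 150°, 210°, 270°, 330°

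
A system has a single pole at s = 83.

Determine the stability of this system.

Pole at s = 83 is in the right half-plane. Unstable.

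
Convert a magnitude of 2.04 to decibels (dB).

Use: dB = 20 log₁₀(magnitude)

dB = 20 log₁₀(2.04) = 6.2 dB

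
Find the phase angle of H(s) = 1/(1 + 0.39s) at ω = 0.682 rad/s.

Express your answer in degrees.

Phase = -arctan(ωτ) = -arctan(0.682 × 0.39) = -14.9°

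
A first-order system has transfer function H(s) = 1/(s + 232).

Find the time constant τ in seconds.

For H(s) = 1/(s + 1/τ), the pole is at -1/τ = -232, so τ = 1/232 = 0.0043 s.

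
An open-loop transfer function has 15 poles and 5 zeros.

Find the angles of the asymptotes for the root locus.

n - m = 15 - 5 = 10. Angles: θk = (2k + 1)·180°/10 = 18°, 54°, 90°, 126°, 162°, 198°, 234°, 270°, 306°, 342°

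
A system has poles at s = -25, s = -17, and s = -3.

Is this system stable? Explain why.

All poles are in the left half-plane. System is stable.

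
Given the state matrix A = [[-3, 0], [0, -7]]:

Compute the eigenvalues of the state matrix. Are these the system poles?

For diagonal matrix, eigenvalues are diagonal entries: λ₁ = -3, λ₂ = -7. Eigenvalues of A = system poles.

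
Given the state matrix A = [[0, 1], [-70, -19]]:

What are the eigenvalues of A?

det(A - λI) = λ² - (-19)λ + 70 = (λ - (-14))(λ - (-5)). Eigenvalues: -14, -5.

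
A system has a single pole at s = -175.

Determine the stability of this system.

Pole at s = -175 is in the left half-plane. Stable.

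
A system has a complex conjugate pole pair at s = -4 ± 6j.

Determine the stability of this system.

Real part of poles is -4 (< 0, left half-plane). Stable.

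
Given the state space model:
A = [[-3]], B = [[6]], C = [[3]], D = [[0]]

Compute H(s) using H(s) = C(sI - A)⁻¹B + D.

(sI - A)⁻¹ = 1/(s + 3). H(s) = 3 × 6/(s + 3) + 0 = 18/(s + 3).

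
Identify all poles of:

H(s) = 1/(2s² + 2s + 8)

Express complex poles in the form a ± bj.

Discriminant = 2² - 4×2×8 = 4 - 64 = -60 < 0, so the poles are a complex conjugate pair s = (-2 ± j√60)/(2×2). Real part = -2/(2×2) = -2/4 = -0.5; imaginary part = ±√60/(2×2) ≈ 1.9365. Poles: s = -0.5 ± 1.9365j.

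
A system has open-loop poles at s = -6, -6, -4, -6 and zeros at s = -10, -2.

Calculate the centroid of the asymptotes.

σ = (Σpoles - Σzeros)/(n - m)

σ = (Σpoles - Σzeros)/(n - m) = (-22 - (-12))/(4 - 2) = -10/2 = -5.0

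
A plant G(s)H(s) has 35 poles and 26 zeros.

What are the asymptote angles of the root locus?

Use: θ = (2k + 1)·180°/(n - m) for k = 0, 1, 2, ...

n - m = 35 - 26 = 9. Angles: θk = (2k + 1)·180°/9 = 20°, 60°, 100°, 140°, 180°, 220°, 260°, 300°, 340°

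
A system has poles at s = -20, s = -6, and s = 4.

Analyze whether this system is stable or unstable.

Pole(s) at s = 4 are not in the left half-plane. System is unstable.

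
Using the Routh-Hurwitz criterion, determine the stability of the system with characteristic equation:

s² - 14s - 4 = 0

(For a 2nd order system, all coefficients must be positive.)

Coefficients: 1, -14, -4. b=-14, c=-4 not positive, so system is unstable.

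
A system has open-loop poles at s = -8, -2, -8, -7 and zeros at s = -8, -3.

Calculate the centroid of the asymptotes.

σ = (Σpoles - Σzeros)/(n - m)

σ = (Σpoles - Σzeros)/(n - m) = (-25 - (-11))/(4 - 2) = -14/2 = -7.0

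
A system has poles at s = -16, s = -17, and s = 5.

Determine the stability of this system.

Pole(s) at s = 5 are not in the left half-plane. System is unstable.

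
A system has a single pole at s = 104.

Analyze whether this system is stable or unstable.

Pole at s = 104 is in the right half-plane. Unstable.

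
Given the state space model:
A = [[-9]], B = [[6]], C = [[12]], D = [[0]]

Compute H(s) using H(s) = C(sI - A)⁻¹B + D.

(sI - A)⁻¹ = 1/(s + 9). H(s) = 12 × 6/(s + 9) + 0 = 72/(s + 9).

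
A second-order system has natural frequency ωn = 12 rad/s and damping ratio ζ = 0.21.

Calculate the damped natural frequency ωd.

ωd = ωn√(1 - ζ²) = 12√(1 - 0.21²) = 11.73 rad/s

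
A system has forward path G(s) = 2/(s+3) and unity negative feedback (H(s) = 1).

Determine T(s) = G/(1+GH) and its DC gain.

T(s) = G/(1+GH) = [2/(s+3)] / [1 + 2/(s+3)] = 2/(s+3+2) = 2/(s+5). DC gain = 2/5 = 0.4.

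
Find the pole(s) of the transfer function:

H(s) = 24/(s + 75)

Pole is where denominator = 0: s + 75 = 0, so s = -75.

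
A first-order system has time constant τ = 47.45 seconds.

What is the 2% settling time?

For first-order system, 2% settling time ≈ 4τ = 4 × 47.45 = 189.8 s.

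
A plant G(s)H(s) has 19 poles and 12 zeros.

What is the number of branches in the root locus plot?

Root locus has n branches where n = number of poles = 19.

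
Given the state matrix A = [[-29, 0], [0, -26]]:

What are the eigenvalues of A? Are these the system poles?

For diagonal matrix, eigenvalues are diagonal entries: λ₁ = -29, λ₂ = -26. Eigenvalues of A = system poles.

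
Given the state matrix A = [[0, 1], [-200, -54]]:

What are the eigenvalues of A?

det(A - λI) = λ² - (-54)λ + 200 = (λ - (-4))(λ - (-50)). Eigenvalues: -4, -50.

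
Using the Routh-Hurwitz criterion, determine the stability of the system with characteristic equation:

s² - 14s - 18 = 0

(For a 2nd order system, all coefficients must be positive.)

Coefficients: 1, -14, -18. b=-14, c=-18 not positive, so system is unstable.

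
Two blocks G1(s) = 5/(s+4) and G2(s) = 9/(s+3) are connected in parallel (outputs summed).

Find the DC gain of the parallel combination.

Parallel: G_eq = G1 + G2. DC gain = G1(0) + G2(0) = 5/4 + 9/3 = 1.25 + 3 = 4.25.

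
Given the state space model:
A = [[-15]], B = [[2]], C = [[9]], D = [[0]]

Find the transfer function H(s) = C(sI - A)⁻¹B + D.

(sI - A)⁻¹ = 1/(s + 15). H(s) = 9 × 2/(s + 15) + 0 = 18/(s + 15).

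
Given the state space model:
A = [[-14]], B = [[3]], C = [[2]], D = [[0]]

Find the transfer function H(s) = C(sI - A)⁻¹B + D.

(sI - A)⁻¹ = 1/(s + 14). H(s) = 2 × 3/(s + 14) + 0 = 6/(s + 14).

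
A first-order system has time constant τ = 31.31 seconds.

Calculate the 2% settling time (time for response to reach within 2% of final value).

For first-order system, 2% settling time ≈ 4τ = 4 × 31.31 = 125.24 s.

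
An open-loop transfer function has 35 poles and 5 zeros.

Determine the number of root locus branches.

Root locus has n branches where n = number of poles = 35.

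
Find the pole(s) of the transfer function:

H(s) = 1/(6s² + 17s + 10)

Discriminant = 17² - 4×6×10 = 289 - 240 = 49 > 0, so two distinct real poles. Using quadratic formula: s = (-17 ± √49)/(2×6) = (-17 ± √49)/12, with √49 = 7. s₁ = -10/12 ≈ -0.8333, s₂ = -24/12 = -2. Poles: s₁ = -0.8333, s₂ = -2.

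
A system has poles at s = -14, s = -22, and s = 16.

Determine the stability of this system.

Pole(s) at s = 16 are not in the left half-plane. System is unstable.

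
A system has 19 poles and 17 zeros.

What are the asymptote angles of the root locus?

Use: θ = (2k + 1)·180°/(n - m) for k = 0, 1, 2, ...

n - m = 19 - 17 = 2. Angles: θk = (2k + 1)·180°/2 = 90°, 270°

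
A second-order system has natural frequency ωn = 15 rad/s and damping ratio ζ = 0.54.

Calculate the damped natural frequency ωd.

ωd = ωn√(1 - ζ²) = 15√(1 - 0.54²) = 12.62 rad/s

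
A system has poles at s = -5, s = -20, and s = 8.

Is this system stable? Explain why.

Pole(s) at s = 8 are not in the left half-plane. System is unstable.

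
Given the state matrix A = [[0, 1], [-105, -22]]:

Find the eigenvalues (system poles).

det(A - λI) = λ² - (-22)λ + 105 = (λ - (-15))(λ - (-7)). Eigenvalues: -15, -7.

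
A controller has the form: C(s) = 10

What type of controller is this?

This is a Proportional (P) controller.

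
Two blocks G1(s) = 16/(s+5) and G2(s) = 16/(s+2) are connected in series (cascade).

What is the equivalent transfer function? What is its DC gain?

Series: multiply transfer functions. G_eq = 16/(s+5) × 16/(s+2) = 256/((s+5)(s+2)). DC gain = 256/(5×2) = 25.6.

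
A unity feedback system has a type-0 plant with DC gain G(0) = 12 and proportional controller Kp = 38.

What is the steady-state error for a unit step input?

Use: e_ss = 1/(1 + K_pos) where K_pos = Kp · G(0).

K_pos = Kp · G(0) = 38 × 12 = 456. e_ss = 1/(1 + 456) = 0.0022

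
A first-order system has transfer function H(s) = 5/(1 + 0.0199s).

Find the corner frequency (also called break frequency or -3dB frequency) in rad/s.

Corner frequency = 1/τ = 1/0.0199 = 50.251 rad/s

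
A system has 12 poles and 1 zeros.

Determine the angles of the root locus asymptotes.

n - m = 12 - 1 = 11. Angles: θk = (2k + 1)·180°/11 = 16.36°, 49.09°, 81.82°, 114.55°, 147.27°, 180°, 212.73°, 245.45°, 278.18°, 310.91°, 343.64°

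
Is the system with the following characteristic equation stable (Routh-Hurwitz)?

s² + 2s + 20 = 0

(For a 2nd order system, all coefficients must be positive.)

Coefficients: 1, 2, 20. All positive, so system is stable.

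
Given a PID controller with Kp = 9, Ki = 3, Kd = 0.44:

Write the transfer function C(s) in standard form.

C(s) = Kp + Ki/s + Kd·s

Substituting values: C(s) = 9 + 3/s + 0.44s = (0.44s² + 9s + 3)/s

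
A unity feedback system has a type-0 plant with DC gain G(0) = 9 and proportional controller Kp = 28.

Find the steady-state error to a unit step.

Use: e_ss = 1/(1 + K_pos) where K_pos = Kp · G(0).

K_pos = Kp · G(0) = 28 × 9 = 252. e_ss = 1/(1 + 252) = 0.0040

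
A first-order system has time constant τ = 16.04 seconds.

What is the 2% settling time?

For first-order system, 2% settling time ≈ 4τ = 4 × 16.04 = 64.16 s.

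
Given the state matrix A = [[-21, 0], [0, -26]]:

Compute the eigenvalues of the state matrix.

For diagonal matrix, eigenvalues are diagonal entries: λ₁ = -21, λ₂ = -26.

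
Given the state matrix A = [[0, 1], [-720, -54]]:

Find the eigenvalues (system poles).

det(A - λI) = λ² - (-54)λ + 720 = (λ - (-30))(λ - (-24)). Eigenvalues: -30, -24.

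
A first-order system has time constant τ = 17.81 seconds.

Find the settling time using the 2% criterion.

For first-order system, 2% settling time ≈ 4τ = 4 × 17.81 = 71.24 s.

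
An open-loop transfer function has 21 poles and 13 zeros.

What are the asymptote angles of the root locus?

n - m = 21 - 13 = 8. Angles: θk = (2k + 1)·180°/8 = 22.5°, 67.5°, 112.5°, 157.5°, 202.5°, 247.5°, 292.5°, 337.5°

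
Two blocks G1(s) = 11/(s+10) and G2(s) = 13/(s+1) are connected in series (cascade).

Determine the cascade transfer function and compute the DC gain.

Series: multiply transfer functions. G_eq = 11/(s+10) × 13/(s+1) = 143/((s+10)(s+1)). DC gain = 143/(10×1) = 14.3.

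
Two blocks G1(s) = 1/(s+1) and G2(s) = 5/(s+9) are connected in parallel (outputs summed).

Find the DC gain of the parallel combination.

Parallel: G_eq = G1 + G2. DC gain = G1(0) + G2(0) = 1/1 + 5/9 = 1 + 0.5556 = 1.5556.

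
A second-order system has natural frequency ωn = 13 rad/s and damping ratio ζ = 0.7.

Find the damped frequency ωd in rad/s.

ωd = ωn√(1 - ζ²) = 13√(1 - 0.7²) = 9.28 rad/s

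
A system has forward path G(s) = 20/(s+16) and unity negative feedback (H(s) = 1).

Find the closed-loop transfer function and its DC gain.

T(s) = G/(1+GH) = [20/(s+16)] / [1 + 20/(s+16)] = 20/(s+16+20) = 20/(s+36). DC gain = 20/36 = 0.5556.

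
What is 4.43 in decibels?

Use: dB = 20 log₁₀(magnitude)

dB = 20 log₁₀(4.43) = 12.9 dB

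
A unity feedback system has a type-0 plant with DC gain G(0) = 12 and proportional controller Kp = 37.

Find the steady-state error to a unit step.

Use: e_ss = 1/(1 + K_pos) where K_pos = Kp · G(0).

K_pos = Kp · G(0) = 37 × 12 = 444. e_ss = 1/(1 + 444) = 0.0022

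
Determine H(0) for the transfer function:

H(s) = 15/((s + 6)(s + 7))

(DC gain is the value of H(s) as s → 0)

DC gain = H(0) = 15/(6 × 7) = 15/42 = 0.3571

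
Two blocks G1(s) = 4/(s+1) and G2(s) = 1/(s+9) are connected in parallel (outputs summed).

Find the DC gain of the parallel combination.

Parallel: G_eq = G1 + G2. DC gain = G1(0) + G2(0) = 4/1 + 1/9 = 4 + 0.1111 = 4.1111.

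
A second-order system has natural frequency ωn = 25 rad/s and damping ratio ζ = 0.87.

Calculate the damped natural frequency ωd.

ωd = ωn√(1 - ζ²) = 25√(1 - 0.87²) = 12.33 rad/s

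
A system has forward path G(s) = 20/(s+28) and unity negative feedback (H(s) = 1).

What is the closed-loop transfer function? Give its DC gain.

T(s) = G/(1+GH) = [20/(s+28)] / [1 + 20/(s+28)] = 20/(s+28+20) = 20/(s+48). DC gain = 20/48 = 0.4167.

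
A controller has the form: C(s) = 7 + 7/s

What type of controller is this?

This is a Proportional-Integral (PI) controller.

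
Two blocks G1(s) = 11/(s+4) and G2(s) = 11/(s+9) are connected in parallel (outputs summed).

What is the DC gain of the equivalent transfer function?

Parallel: G_eq = G1 + G2. DC gain = G1(0) + G2(0) = 11/4 + 11/9 = 2.75 + 1.2222 = 3.9722.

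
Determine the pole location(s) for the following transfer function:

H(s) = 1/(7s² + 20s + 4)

Discriminant = 20² - 4×7×4 = 400 - 112 = 288 > 0, so two distinct real poles. Using quadratic formula: s = (-20 ± √288)/(2×7) = (-20 ± √288)/14, with √288 ≈ 16.9706. s₁ ≈ -0.2164, s₂ ≈ -2.6408. Poles: s₁ = -0.2164, s₂ = -2.6408.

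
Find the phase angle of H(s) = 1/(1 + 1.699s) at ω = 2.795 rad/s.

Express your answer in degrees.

Phase = -arctan(ωτ) = -arctan(2.795 × 1.699) = -78.1°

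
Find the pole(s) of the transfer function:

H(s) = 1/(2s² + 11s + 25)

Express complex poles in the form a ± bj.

Discriminant = 11² - 4×2×25 = 121 - 200 = -79 < 0, so the poles are a complex conjugate pair s = (-11 ± j√79)/(2×2). Real part = -11/(2×2) = -11/4 = -2.75; imaginary part = ±√79/(2×2) ≈ 2.2220. Poles: s = -2.75 ± 2.2220j.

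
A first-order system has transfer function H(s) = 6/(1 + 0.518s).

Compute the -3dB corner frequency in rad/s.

Corner frequency = 1/τ = 1/0.518 = 1.931 rad/s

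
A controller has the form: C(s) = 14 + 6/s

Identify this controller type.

This is a Proportional-Integral (PI) controller.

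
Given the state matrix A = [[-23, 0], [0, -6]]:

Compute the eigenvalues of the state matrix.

For diagonal matrix, eigenvalues are diagonal entries: λ₁ = -23, λ₂ = -6.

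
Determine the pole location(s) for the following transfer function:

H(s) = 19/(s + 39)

Pole is where denominator = 0: s + 39 = 0, so s = -39.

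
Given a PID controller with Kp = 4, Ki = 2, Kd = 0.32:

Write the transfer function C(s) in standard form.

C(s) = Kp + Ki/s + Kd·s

Substituting values: C(s) = 4 + 2/s + 0.32s = (0.32s² + 4s + 2)/s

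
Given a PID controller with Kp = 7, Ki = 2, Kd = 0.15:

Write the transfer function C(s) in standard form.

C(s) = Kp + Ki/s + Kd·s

Substituting values: C(s) = 7 + 2/s + 0.15s = (0.15s² + 7s + 2)/s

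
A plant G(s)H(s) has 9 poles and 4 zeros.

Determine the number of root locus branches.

Root locus has n branches where n = number of poles = 9.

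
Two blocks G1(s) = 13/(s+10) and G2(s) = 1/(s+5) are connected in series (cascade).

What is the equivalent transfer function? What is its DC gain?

Series: multiply transfer functions. G_eq = 13/(s+10) × 1/(s+5) = 13/((s+10)(s+5)). DC gain = 13/(10×5) = 0.26.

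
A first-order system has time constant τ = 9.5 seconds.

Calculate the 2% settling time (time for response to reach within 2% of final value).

For first-order system, 2% settling time ≈ 4τ = 4 × 9.5 = 38.0 s.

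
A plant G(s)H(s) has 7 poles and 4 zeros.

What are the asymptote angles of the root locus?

n - m = 7 - 4 = 3. Angles: θk = (2k + 1)·180°/3 = 60°, 180°, 300°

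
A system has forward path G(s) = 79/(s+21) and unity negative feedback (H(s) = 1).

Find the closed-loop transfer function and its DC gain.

T(s) = G/(1+GH) = [79/(s+21)] / [1 + 79/(s+21)] = 79/(s+21+79) = 79/(s+100). DC gain = 79/100 = 0.79.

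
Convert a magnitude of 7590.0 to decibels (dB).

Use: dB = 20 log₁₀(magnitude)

dB = 20 log₁₀(7590.0) = 77.6 dB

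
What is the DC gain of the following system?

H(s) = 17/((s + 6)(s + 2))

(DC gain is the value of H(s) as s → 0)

DC gain = H(0) = 17/(6 × 2) = 17/12 = 1.4167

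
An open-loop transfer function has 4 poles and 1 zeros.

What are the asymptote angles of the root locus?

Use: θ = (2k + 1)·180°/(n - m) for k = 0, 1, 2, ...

n - m = 4 - 1 = 3. Angles: θk = (2k + 1)·180°/3 = 60°, 180°, 300°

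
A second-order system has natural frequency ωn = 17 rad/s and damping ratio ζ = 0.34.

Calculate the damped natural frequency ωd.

ωd = ωn√(1 - ζ²) = 17√(1 - 0.34²) = 15.99 rad/s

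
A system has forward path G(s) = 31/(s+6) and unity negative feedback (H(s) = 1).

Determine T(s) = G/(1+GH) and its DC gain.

T(s) = G/(1+GH) = [31/(s+6)] / [1 + 31/(s+6)] = 31/(s+6+31) = 31/(s+37). DC gain = 31/37 = 0.8378.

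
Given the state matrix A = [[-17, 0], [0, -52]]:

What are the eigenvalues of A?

For diagonal matrix, eigenvalues are diagonal entries: λ₁ = -17, λ₂ = -52.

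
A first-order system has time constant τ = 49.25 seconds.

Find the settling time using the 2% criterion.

For first-order system, 2% settling time ≈ 4τ = 4 × 49.25 = 197.0 s.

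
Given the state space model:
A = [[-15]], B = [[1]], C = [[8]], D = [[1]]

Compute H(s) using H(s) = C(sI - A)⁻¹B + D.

(sI - A)⁻¹ = 1/(s + 15). H(s) = 8×1/(s + 15) + 1 = (s + 23)/(s + 15).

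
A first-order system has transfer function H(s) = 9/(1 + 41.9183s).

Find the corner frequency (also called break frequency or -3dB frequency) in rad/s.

Corner frequency = 1/τ = 1/41.9183 = 0.024 rad/s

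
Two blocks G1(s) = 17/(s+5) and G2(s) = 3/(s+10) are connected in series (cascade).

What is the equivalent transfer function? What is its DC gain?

Series: multiply transfer functions. G_eq = 17/(s+5) × 3/(s+10) = 51/((s+5)(s+10)). DC gain = 51/(5×10) = 1.02.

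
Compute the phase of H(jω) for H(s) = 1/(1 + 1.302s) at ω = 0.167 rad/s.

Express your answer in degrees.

Phase = -arctan(ωτ) = -arctan(0.167 × 1.302) = -12.3°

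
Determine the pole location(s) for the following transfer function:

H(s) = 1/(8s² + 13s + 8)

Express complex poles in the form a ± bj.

Discriminant = 13² - 4×8×8 = 169 - 256 = -87 < 0, so the poles are a complex conjugate pair s = (-13 ± j√87)/(2×8). Real part = -13/(2×8) = -13/16 = -0.8125; imaginary part = ±√87/(2×8) ≈ 0.5830. Poles: s = -0.8125 ± 0.5830j.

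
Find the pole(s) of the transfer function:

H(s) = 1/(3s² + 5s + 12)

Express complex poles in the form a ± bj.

Discriminant = 5² - 4×3×12 = 25 - 144 = -119 < 0, so the poles are a complex conjugate pair s = (-5 ± j√119)/(2×3). Real part = -5/(2×3) = -5/6 ≈ -0.8333; imaginary part = ±√119/(2×3) ≈ 1.8181. Poles: s = -0.8333 ± 1.8181j.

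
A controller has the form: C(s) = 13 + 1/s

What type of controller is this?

This is a Proportional-Integral (PI) controller.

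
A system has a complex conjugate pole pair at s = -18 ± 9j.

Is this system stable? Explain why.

Real part of poles is -18 (< 0, left half-plane). Stable.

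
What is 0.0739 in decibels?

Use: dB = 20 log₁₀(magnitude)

dB = 20 log₁₀(0.0739) = -22.6 dB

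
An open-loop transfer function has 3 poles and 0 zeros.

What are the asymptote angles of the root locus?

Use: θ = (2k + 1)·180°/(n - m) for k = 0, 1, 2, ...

n - m = 3 - 0 = 3. Angles: θk = (2k + 1)·180°/3 = 60°, 180°, 300°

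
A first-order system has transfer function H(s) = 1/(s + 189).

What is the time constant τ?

For H(s) = 1/(s + 1/τ), the pole is at -1/τ = -189, so τ = 1/189 = 0.0053 s.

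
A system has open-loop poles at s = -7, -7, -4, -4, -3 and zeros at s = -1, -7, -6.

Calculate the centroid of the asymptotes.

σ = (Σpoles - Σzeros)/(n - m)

σ = (Σpoles - Σzeros)/(n - m) = (-25 - (-14))/(5 - 3) = -11/2 = -5.5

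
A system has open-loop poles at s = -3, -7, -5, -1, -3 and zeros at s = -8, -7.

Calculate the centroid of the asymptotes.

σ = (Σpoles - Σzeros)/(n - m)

σ = (Σpoles - Σzeros)/(n - m) = (-19 - (-15))/(5 - 2) = -4/3 = -1.33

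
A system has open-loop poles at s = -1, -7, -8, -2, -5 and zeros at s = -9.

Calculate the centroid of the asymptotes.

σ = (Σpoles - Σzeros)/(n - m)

σ = (Σpoles - Σzeros)/(n - m) = (-23 - (-9))/(5 - 1) = -14/4 = -3.5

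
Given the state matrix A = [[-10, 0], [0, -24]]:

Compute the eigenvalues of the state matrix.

For diagonal matrix, eigenvalues are diagonal entries: λ₁ = -10, λ₂ = -24.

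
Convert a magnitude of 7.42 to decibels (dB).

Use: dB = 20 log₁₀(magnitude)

dB = 20 log₁₀(7.42) = 17.4 dB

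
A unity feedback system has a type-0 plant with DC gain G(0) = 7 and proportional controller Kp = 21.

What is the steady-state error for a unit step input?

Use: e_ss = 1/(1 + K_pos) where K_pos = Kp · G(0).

K_pos = Kp · G(0) = 21 × 7 = 147. e_ss = 1/(1 + 147) = 0.0068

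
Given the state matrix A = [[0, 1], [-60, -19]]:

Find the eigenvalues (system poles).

det(A - λI) = λ² - (-19)λ + 60 = (λ - (-4))(λ - (-15)). Eigenvalues: -4, -15.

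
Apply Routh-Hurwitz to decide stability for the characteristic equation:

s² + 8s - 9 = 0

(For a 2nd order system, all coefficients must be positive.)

Coefficients: 1, 8, -9. c=-9 not positive, so system is unstable.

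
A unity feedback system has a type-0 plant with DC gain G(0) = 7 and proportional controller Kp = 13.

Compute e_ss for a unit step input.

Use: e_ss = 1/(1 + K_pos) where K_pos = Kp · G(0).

K_pos = Kp · G(0) = 13 × 7 = 91. e_ss = 1/(1 + 91) = 0.0109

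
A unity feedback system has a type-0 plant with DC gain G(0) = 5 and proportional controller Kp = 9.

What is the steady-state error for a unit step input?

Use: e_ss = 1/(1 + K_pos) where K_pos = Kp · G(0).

K_pos = Kp · G(0) = 9 × 5 = 45. e_ss = 1/(1 + 45) = 0.0217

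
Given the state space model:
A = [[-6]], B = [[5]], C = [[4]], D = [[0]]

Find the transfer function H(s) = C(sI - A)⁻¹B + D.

(sI - A)⁻¹ = 1/(s + 6). H(s) = 4 × 5/(s + 6) + 0 = 20/(s + 6).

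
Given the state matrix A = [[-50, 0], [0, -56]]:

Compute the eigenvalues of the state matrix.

For diagonal matrix, eigenvalues are diagonal entries: λ₁ = -50, λ₂ = -56.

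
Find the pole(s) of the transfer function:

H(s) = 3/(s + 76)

Pole is where denominator = 0: s + 76 = 0, so s = -76.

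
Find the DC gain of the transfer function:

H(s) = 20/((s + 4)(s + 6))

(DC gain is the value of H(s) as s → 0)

DC gain = H(0) = 20/(4 × 6) = 20/24 = 0.8333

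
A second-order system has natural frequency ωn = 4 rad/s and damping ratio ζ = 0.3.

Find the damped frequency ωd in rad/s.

ωd = ωn√(1 - ζ²) = 4√(1 - 0.3²) = 3.82 rad/s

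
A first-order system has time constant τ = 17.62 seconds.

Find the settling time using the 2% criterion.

For first-order system, 2% settling time ≈ 4τ = 4 × 17.62 = 70.48 s.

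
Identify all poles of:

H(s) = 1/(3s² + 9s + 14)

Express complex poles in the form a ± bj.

Discriminant = 9² - 4×3×14 = 81 - 168 = -87 < 0, so the poles are a complex conjugate pair s = (-9 ± j√87)/(2×3). Real part = -9/(2×3) = -9/6 = -1.5; imaginary part = ±√87/(2×3) ≈ 1.5546. Poles: s = -1.5 ± 1.5546j.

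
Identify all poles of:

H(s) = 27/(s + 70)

Pole is where denominator = 0: s + 70 = 0, so s = -70.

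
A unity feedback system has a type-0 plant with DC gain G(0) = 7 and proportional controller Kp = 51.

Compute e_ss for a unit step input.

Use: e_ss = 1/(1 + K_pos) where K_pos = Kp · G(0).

K_pos = Kp · G(0) = 51 × 7 = 357. e_ss = 1/(1 + 357) = 0.0028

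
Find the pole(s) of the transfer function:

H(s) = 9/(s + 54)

Pole is where denominator = 0: s + 54 = 0, so s = -54.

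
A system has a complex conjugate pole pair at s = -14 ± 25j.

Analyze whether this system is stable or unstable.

Real part of poles is -14 (< 0, left half-plane). Stable.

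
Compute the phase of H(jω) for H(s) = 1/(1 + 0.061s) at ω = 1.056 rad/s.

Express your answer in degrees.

Phase = -arctan(ωτ) = -arctan(1.056 × 0.061) = -3.7°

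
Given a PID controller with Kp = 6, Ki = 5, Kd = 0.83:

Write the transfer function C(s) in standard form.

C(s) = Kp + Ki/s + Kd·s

Substituting values: C(s) = 6 + 5/s + 0.83s = (0.83s² + 6s + 5)/s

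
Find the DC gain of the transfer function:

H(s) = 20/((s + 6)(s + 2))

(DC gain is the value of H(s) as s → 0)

DC gain = H(0) = 20/(6 × 2) = 20/12 = 1.6667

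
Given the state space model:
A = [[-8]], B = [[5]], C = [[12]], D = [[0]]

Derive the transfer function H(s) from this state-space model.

(sI - A)⁻¹ = 1/(s + 8). H(s) = 12 × 5/(s + 8) + 0 = 60/(s + 8).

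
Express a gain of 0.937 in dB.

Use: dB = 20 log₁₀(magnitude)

dB = 20 log₁₀(0.937) = -0.6 dB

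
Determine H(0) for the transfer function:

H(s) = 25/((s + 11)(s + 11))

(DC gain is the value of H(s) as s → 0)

DC gain = H(0) = 25/(11 × 11) = 25/121 = 0.2066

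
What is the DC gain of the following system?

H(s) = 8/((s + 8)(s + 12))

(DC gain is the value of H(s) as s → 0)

DC gain = H(0) = 8/(8 × 12) = 8/96 = 0.0833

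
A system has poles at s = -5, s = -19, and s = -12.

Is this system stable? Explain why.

All poles are in the left half-plane. System is stable.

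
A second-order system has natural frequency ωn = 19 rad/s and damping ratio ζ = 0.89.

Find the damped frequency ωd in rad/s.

ωd = ωn√(1 - ζ²) = 19√(1 - 0.89²) = 8.66 rad/s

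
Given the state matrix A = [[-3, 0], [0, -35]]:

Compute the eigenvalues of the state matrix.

For diagonal matrix, eigenvalues are diagonal entries: λ₁ = -3, λ₂ = -35.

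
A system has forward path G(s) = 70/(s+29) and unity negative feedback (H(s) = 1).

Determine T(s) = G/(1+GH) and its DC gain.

T(s) = G/(1+GH) = [70/(s+29)] / [1 + 70/(s+29)] = 70/(s+29+70) = 70/(s+99). DC gain = 70/99 = 0.7071.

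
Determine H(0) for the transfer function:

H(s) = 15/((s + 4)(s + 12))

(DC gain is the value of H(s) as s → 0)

DC gain = H(0) = 15/(4 × 12) = 15/48 = 0.3125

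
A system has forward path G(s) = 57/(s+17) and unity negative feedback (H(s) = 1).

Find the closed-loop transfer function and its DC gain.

T(s) = G/(1+GH) = [57/(s+17)] / [1 + 57/(s+17)] = 57/(s+17+57) = 57/(s+74). DC gain = 57/74 = 0.7703.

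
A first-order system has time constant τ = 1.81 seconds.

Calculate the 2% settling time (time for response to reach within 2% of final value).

For first-order system, 2% settling time ≈ 4τ = 4 × 1.81 = 7.24 s.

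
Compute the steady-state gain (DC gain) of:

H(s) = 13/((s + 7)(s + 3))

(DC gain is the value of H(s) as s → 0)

DC gain = H(0) = 13/(7 × 3) = 13/21 = 0.6190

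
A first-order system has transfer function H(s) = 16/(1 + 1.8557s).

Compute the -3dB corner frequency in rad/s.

Corner frequency = 1/τ = 1/1.8557 = 0.539 rad/s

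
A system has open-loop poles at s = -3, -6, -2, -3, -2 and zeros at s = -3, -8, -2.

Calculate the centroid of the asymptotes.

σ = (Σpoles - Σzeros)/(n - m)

σ = (Σpoles - Σzeros)/(n - m) = (-16 - (-13))/(5 - 3) = -3/2 = -1.5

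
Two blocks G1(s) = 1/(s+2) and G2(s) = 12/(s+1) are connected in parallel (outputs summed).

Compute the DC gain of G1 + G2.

Parallel: G_eq = G1 + G2. DC gain = G1(0) + G2(0) = 1/2 + 12/1 = 0.5 + 12 = 12.5.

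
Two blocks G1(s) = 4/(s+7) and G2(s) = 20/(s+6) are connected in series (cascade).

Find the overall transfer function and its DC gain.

Series: multiply transfer functions. G_eq = 4/(s+7) × 20/(s+6) = 80/((s+7)(s+6)). DC gain = 80/(7×6) = 1.9048.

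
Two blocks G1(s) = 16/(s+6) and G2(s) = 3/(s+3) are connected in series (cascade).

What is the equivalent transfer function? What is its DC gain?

Series: multiply transfer functions. G_eq = 16/(s+6) × 3/(s+3) = 48/((s+6)(s+3)). DC gain = 48/(6×3) = 2.6667.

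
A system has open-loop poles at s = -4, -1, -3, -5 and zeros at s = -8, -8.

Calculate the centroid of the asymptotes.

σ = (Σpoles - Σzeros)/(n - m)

σ = (Σpoles - Σzeros)/(n - m) = (-13 - (-16))/(4 - 2) = 3/2 = 1.5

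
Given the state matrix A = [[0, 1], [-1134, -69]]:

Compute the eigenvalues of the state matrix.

det(A - λI) = λ² - (-69)λ + 1134 = (λ - (-42))(λ - (-27)). Eigenvalues: -42, -27.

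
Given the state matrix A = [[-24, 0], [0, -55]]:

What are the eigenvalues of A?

For diagonal matrix, eigenvalues are diagonal entries: λ₁ = -24, λ₂ = -55.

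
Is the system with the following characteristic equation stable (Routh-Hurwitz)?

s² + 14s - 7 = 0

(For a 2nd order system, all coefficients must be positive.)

Coefficients: 1, 14, -7. c=-7 not positive, so system is unstable.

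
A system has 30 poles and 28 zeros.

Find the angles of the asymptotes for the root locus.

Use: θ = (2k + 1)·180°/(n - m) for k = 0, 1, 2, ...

n - m = 30 - 28 = 2. Angles: θk = (2k + 1)·180°/2 = 90°, 270°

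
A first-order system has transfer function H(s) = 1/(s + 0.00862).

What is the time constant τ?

For H(s) = 1/(s + 1/τ), the pole is at -1/τ = -0.00862, so τ = 1/0.00862 = 116 s.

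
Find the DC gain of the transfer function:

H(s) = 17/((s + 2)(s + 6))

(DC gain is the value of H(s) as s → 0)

DC gain = H(0) = 17/(2 × 6) = 17/12 = 1.4167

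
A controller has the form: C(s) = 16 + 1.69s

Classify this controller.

This is a Proportional-Derivative (PD) controller.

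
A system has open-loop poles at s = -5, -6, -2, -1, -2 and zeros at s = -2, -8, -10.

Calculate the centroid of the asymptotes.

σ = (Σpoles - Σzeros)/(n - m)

σ = (Σpoles - Σzeros)/(n - m) = (-16 - (-20))/(5 - 3) = 4/2 = 2.0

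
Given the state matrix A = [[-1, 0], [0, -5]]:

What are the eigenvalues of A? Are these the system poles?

For diagonal matrix, eigenvalues are diagonal entries: λ₁ = -1, λ₂ = -5. Eigenvalues of A = system poles.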